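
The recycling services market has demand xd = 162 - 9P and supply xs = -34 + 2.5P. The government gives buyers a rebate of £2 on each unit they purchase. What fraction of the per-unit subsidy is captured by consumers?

Consumer share = 5/23

Pre-subsidy: 162 - 9P = -34 + 2.5P gives P* = 392/23, x* = 198/23.
With the rebate, buyers effectively pay Pb = Ps − 2, where Ps is the price sellers receive.
Demand in terms of Ps becomes xd = 162 − 9(Ps − 2) = 180 - 9Ps. Setting this equal to supply: 180 - 9Ps = -34 + 2.5Ps, so Ps = 428/23.
Buyers pay Pb = 428/23 − 2 = 382/23; x' = -34 + 2.5·(428/23) = 288/23.
Buyers' price falls by P* − Pb = 392/23 − 382/23 = 10/23; sellers' price rises by Ps − P* = 428/23 − 392/23 = 36/23.
So consumers capture (10/23)/2 = 5/23 of each unit of subsidy.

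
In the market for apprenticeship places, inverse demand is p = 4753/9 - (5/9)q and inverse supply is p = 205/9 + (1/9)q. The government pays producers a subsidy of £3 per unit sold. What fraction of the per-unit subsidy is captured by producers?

Producer share = 1/6

Pre-subsidy: 4753/9 - (5/9)q = 205/9 + (1/9)q gives q* = 758 and p* = 107.
With the subsidy, sellers receive ps = pb + 3 for each unit, where pb is the price buyers pay.
On the curves, pb = 4753/9 - (5/9)q and ps = 205/9 + (1/9)q; the wedge ps − pb = 3 gives 205/9 + (1/9)q − (4753/9 - (5/9)q) = 3, so q' = 762.5.
Then pb = 4753/9 − (5/9)·762.5 = 104.5 and ps = 205/9 + (1/9)·762.5 = 107.5.
Buyers' price falls by p* − pb = 107 − 104.5 = 2.5; sellers' price rises by ps − p* = 107.5 − 107 = 0.5.
So producers capture 0.5/3 = 1/6 of each unit of subsidy.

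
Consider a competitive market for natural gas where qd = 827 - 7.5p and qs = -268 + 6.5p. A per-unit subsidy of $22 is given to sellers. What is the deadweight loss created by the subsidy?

Deadweight loss = 23595/28

Pre-subsidy: 827 - 7.5p = -268 + 6.5p gives p* = 1095/14, q* = 6731/28.
With the subsidy, sellers receive ps = pb + 22 for each unit, where pb is the price buyers pay.
Supply in terms of pb becomes qs = -268 + 6.5(pb + 22) = -125 + 6.5pb. Setting this equal to demand: 827 - 7.5pb = -125 + 6.5pb, so pb = 68.
Sellers receive ps = 68 + 22 = 90; q' = 827 − 7.5·68 = 317.
The subsidy expands output by 317 − 6731/28 = 2145/28 past the efficient level; on those units the gap between marginal cost and willingness to pay runs from 0 up to 22.
DWL = ½ × 22 × 2145/28 = 23595/28.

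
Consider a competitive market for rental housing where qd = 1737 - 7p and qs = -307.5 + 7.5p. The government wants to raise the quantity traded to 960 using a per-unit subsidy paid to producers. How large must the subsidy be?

At q = 960, invert demand for the buyer price: pb = (1737 − 960)/7 = 111; invert supply for the seller price: ps = (960 − (-307.5))/7.5 = 169.
The subsidy must fill the gap: s = ps − pb = 169 − 111 = 58.

Required subsidy s = 58 per unit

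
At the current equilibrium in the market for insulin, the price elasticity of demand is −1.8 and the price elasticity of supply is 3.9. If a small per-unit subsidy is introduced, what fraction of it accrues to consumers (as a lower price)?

Consumer share = 13/19

For a small subsidy around the equilibrium, the benefit split depends on the relative slopes, which at a point are proportional to the elasticities.
Buyer share = εs/(εs + |εd|) = 3.9/(3.9 + 1.8) = 13/19; seller share = |εd|/(εs + |εd|) = 6/19.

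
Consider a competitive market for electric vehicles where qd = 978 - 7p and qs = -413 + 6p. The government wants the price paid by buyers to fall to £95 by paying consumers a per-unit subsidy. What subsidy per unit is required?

At a buyer price of 95, quantity demanded is 978 − 7·95 = 313.
Sellers supply 313 only when they receive ps with -413 + 6·ps = 313, i.e. ps = 121.
s = ps − pb = 121 − 95 = 26.

Required subsidy s = £26 per unit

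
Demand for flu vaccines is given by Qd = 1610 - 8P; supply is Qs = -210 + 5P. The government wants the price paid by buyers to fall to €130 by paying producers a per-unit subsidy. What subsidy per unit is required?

At a buyer price of 130, quantity demanded is 1610 − 8·130 = 570.
Sellers supply 570 only when they receive Ps with -210 + 5·Ps = 570, i.e. Ps = 156.
s = Ps − Pb = 156 − 130 = 26.

Required subsidy s = €26 per unit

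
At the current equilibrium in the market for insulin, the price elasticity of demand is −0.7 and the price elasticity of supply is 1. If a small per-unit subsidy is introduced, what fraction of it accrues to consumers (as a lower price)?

Consumer share = 10/17

For a small subsidy around the equilibrium, the benefit split depends on the relative slopes, which at a point are proportional to the elasticities.
Buyer share = εs/(εs + |εd|) = 1/(1 + 0.7) = 10/17; seller share = |εd|/(εs + |εd|) = 7/17.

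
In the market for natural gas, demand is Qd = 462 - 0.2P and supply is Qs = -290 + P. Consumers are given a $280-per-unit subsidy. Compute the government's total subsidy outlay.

Government cost = 322000/3

Pre-subsidy: 462 - 0.2P = -290 + P gives P* = 1880/3, Q* = 1010/3.
With the rebate, buyers effectively pay Pb = Ps − 280, where Ps is the price sellers receive.
Demand in terms of Ps becomes Qd = 462 − 0.2(Ps − 280) = 518 - 0.2Ps. Setting this equal to supply: 518 - 0.2Ps = -290 + Ps, so Ps = 2020/3.
Buyers pay Pb = 2020/3 − 280 = 1180/3; Q' = -290 + 1·(2020/3) = 1150/3.
Government outlay = subsidy × quantity = 280 × 1150/3 = 322000/3.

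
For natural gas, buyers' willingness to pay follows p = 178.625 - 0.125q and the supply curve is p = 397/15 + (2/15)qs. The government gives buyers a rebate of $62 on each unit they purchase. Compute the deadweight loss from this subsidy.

Pre-subsidy: 178.625 - 0.125q = 397/15 + (2/15)q gives q* = 589 and p* = 105.
With the rebate, buyers effectively pay pb = ps − 62, where ps is the price sellers receive.
On the curves, pb = 178.625 - 0.125q and ps = 397/15 + (2/15)q; the wedge ps − pb = 62 gives 397/15 + (2/15)q − (178.625 - 0.125q) = 62, so q' = 829.
Then pb = 178.625 − 0.125·829 = 75 and ps = 397/15 + (2/15)·829 = 137.
The subsidy expands output by 829 − 589 = 240 past the efficient level; on those units the gap between marginal cost and willingness to pay runs from 0 up to 62.
DWL = ½ × 62 × 240 = 7440.

Deadweight loss = $7440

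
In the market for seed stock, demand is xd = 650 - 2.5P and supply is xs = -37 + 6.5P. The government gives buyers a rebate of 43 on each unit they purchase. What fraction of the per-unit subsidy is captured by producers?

Producer share = 5/18

Pre-subsidy: 650 - 2.5P = -37 + 6.5P gives P* = 229/3, x* = 2755/6.
With the rebate, buyers effectively pay Pb = Ps − 43, where Ps is the price sellers receive.
Demand in terms of Ps becomes xd = 650 − 2.5(Ps − 43) = 757.5 - 2.5Ps. Setting this equal to supply: 757.5 - 2.5Ps = -37 + 6.5Ps, so Ps = 1589/18.
Buyers pay Pb = 1589/18 − 43 = 815/18; x' = -37 + 6.5·(1589/18) = 19325/36.
Buyers' price falls by P* − Pb = 229/3 − 815/18 = 559/18; sellers' price rises by Ps − P* = 1589/18 − 229/3 = 215/18.
So producers capture (215/18)/43 = 5/18 of each unit of subsidy.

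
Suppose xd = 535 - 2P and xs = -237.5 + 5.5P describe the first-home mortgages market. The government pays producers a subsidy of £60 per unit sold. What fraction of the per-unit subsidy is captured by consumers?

Pre-subsidy: 535 - 2P = -237.5 + 5.5P gives P* = 103, x* = 329.
With the subsidy, sellers receive Ps = Pb + 60 for each unit, where Pb is the price buyers pay.
Supply in terms of Pb becomes xs = -237.5 + 5.5(Pb + 60) = 92.5 + 5.5Pb. Setting this equal to demand: 535 - 2Pb = 92.5 + 5.5Pb, so Pb = 59.
Sellers receive Ps = 59 + 60 = 119; x' = 535 − 2·59 = 417.
Buyers' price falls by P* − Pb = 103 − 59 = 44; sellers' price rises by Ps − P* = 119 − 103 = 16.
So consumers capture 44/60 = 11/15 of each unit of subsidy.

Consumer share = 11/15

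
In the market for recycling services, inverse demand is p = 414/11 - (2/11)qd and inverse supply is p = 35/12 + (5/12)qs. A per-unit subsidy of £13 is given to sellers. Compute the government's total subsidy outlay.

Government cost = 81887/79

Pre-subsidy: 414/11 - (2/11)q = 35/12 + (5/12)q gives q* = 4583/79 and p* = 2140/79.
With the subsidy, sellers receive ps = pb + 13 for each unit, where pb is the price buyers pay.
On the curves, pb = 414/11 - (2/11)q and ps = 35/12 + (5/12)q; the wedge ps − pb = 13 gives 35/12 + (5/12)q − (414/11 - (2/11)q) = 13, so q' = 6299/79.
Then pb = 414/11 − (2/11)·(6299/79) = 1828/79 and ps = 35/12 + (5/12)·(6299/79) = 2855/79.
Government outlay = subsidy × quantity = 13 × 6299/79 = 81887/79.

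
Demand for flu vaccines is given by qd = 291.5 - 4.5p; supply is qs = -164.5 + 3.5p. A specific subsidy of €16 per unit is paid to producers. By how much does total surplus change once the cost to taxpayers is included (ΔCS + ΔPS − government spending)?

Net change in total surplus = -€252

Pre-subsidy: 291.5 - 4.5p = -164.5 + 3.5p gives p* = 57, q* = 35.
With the subsidy, sellers receive ps = pb + 16 for each unit, where pb is the price buyers pay.
Supply in terms of pb becomes qs = -164.5 + 3.5(pb + 16) = -108.5 + 3.5pb. Setting this equal to demand: 291.5 - 4.5pb = -108.5 + 3.5pb, so pb = 50.
Sellers receive ps = 50 + 16 = 66; q' = 291.5 − 4.5·50 = 66.5.
ΔCS = ½(35 + 66.5)(57 − 50) = 355.25; ΔPS = ½(35 + 66.5)(66 − 57) = 456.75.
Government spending = 16 × 66.5 = 1064.
Net change = 355.25 + 456.75 − 1064 = -252. The loss equals the DWL triangle ½·16·31.5.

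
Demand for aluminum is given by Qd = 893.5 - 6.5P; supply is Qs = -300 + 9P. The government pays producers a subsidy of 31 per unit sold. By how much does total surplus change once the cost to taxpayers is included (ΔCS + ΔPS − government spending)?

Pre-subsidy: 893.5 - 6.5P = -300 + 9P gives P* = 77, Q* = 393.
With the subsidy, sellers receive Ps = Pb + 31 for each unit, where Pb is the price buyers pay.
Supply in terms of Pb becomes Qs = -300 + 9(Pb + 31) = -21 + 9Pb. Setting this equal to demand: 893.5 - 6.5Pb = -21 + 9Pb, so Pb = 59.
Sellers receive Ps = 59 + 31 = 90; Q' = 893.5 − 6.5·59 = 510.
ΔCS = ½(393 + 510)(77 − 59) = 8127; ΔPS = ½(393 + 510)(90 − 77) = 5869.5.
Government spending = 31 × 510 = 15810.
Net change = 8127 + 5869.5 − 15810 = -1813.5. The loss equals the DWL triangle ½·31·117.

Net change in total surplus = -1813.5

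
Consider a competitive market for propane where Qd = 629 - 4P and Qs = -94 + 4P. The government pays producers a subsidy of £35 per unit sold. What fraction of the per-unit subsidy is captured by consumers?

Pre-subsidy: 629 - 4P = -94 + 4P gives P* = 90.375, Q* = 267.5.
With the subsidy, sellers receive Ps = Pb + 35 for each unit, where Pb is the price buyers pay.
Supply in terms of Pb becomes Qs = -94 + 4(Pb + 35) = 46 + 4Pb. Setting this equal to demand: 629 - 4Pb = 46 + 4Pb, so Pb = 72.875.
Sellers receive Ps = 72.875 + 35 = 107.875; Q' = 629 − 4·72.875 = 337.5.
Buyers' price falls by P* − Pb = 90.375 − 72.875 = 17.5; sellers' price rises by Ps − P* = 107.875 − 90.375 = 17.5.
So consumers capture 17.5/35 = 0.5 of each unit of subsidy.

Consumer share = 0.5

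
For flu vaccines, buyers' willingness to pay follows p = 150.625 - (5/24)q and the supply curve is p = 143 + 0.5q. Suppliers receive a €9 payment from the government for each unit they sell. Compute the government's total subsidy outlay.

Government cost = 3591/17

Pre-subsidy: 150.625 - (5/24)q = 143 + 0.5q gives q* = 183/17 and p* = 5045/34.
With the subsidy, sellers receive ps = pb + 9 for each unit, where pb is the price buyers pay.
On the curves, pb = 150.625 - (5/24)q and ps = 143 + 0.5q; the wedge ps − pb = 9 gives 143 + 0.5q − (150.625 - (5/24)q) = 9, so q' = 399/17.
Then pb = 150.625 − (5/24)·(399/17) = 4955/34 and ps = 143 + 0.5·(399/17) = 5261/34.
Government outlay = subsidy × quantity = 9 × 399/17 = 3591/17.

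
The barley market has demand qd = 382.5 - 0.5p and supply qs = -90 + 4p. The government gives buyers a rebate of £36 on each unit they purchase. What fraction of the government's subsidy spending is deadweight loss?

Pre-subsidy: 382.5 - 0.5p = -90 + 4p gives p* = 105, q* = 330.
With the rebate, buyers effectively pay pb = ps − 36, where ps is the price sellers receive.
Demand in terms of ps becomes qd = 382.5 − 0.5(ps − 36) = 400.5 - 0.5ps. Setting this equal to supply: 400.5 - 0.5ps = -90 + 4ps, so ps = 109.
Buyers pay pb = 109 − 36 = 73; q' = -90 + 4·109 = 346.
ΔCS = ½(330 + 346)(105 − 73) = 10816; ΔPS = ½(330 + 346)(109 − 105) = 1352.
Government spending = 36 × 346 = 12456.
DWL = ½ × 36 × (346 − 330) = 288; fraction = 288 / 12456 = 4/173.

DWL / government spending = 4/173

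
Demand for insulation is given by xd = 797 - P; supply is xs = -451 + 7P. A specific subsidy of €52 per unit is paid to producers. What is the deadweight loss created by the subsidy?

Pre-subsidy: 797 - P = -451 + 7P gives P* = 156, x* = 641.
With the subsidy, sellers receive Ps = Pb + 52 for each unit, where Pb is the price buyers pay.
Supply in terms of Pb becomes xs = -451 + 7(Pb + 52) = -87 + 7Pb. Setting this equal to demand: 797 - Pb = -87 + 7Pb, so Pb = 110.5.
Sellers receive Ps = 110.5 + 52 = 162.5; x' = 797 − 1·110.5 = 686.5.
The subsidy expands output by 686.5 − 641 = 45.5 past the efficient level; on those units the gap between marginal cost and willingness to pay runs from 0 up to 52.
DWL = ½ × 52 × 45.5 = 1183.

Deadweight loss = €1183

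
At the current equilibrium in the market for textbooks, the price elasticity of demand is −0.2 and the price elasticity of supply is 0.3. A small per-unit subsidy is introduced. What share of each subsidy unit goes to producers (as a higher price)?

Producer share = 0.4

For a small subsidy around the equilibrium, the benefit split depends on the relative slopes, which at a point are proportional to the elasticities.
Buyer share = εs/(εs + |εd|) = 0.3/(0.3 + 0.2) = 0.6; seller share = |εd|/(εs + |εd|) = 0.4.
So producers capture 0.4 of the subsidy.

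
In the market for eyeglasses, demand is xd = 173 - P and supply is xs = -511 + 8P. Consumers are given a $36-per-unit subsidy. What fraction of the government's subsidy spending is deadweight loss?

DWL / government spending = 16/129

Pre-subsidy: 173 - P = -511 + 8P gives P* = 76, x* = 97.
With the rebate, buyers effectively pay Pb = Ps − 36, where Ps is the price sellers receive.
Demand in terms of Ps becomes xd = 173 − 1(Ps − 36) = 209 - Ps. Setting this equal to supply: 209 - Ps = -511 + 8Ps, so Ps = 80.
Buyers pay Pb = 80 − 36 = 44; x' = -511 + 8·80 = 129.
ΔCS = ½(97 + 129)(76 − 44) = 3616; ΔPS = ½(97 + 129)(80 − 76) = 452.
Government spending = 36 × 129 = 4644.
DWL = ½ × 36 × (129 − 97) = 576; fraction = 576 / 4644 = 16/129.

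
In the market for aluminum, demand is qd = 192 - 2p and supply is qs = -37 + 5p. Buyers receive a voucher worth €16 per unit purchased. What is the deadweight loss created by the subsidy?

Deadweight loss = 1280/7

Pre-subsidy: 192 - 2p = -37 + 5p gives p* = 229/7, q* = 886/7.
With the rebate, buyers effectively pay pb = ps − 16, where ps is the price sellers receive.
Demand in terms of ps becomes qd = 192 − 2(ps − 16) = 224 - 2ps. Setting this equal to supply: 224 - 2ps = -37 + 5ps, so ps = 261/7.
Buyers pay pb = 261/7 − 16 = 149/7; q' = -37 + 5·(261/7) = 1046/7.
The subsidy expands output by 1046/7 − 886/7 = 160/7 past the efficient level; on those units the gap between marginal cost and willingness to pay runs from 0 up to 16.
DWL = ½ × 16 × 160/7 = 1280/7.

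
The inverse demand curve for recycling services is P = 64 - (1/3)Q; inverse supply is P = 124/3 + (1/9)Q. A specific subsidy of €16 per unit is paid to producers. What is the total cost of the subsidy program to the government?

Government cost = €1392

Pre-subsidy: 64 - (1/3)Q = 124/3 + (1/9)Q gives Q* = 51 and P* = 47.
With the subsidy, sellers receive Ps = Pb + 16 for each unit, where Pb is the price buyers pay.
On the curves, Pb = 64 - (1/3)Q and Ps = 124/3 + (1/9)Q; the wedge Ps − Pb = 16 gives 124/3 + (1/9)Q − (64 - (1/3)Q) = 16, so Q' = 87.
Then Pb = 64 − (1/3)·87 = 35 and Ps = 124/3 + (1/9)·87 = 51.
Government outlay = subsidy × quantity = 16 × 87 = 1392.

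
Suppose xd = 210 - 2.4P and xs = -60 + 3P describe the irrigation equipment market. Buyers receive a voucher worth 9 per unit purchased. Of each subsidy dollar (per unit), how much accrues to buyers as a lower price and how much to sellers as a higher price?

Buyers gain 5 per unit; sellers gain 4 per unit

Pre-subsidy: 210 - 2.4P = -60 + 3P gives P* = 50, x* = 90.
With the rebate, buyers effectively pay Pb = Ps − 9, where Ps is the price sellers receive.
Demand in terms of Ps becomes xd = 210 − 2.4(Ps − 9) = 231.6 - 2.4Ps. Setting this equal to supply: 231.6 - 2.4Ps = -60 + 3Ps, so Ps = 54.
Buyers pay Pb = 54 − 9 = 45; x' = -60 + 3·54 = 102.
Buyers' price falls by P* − Pb = 50 − 45 = 5; sellers' price rises by Ps − P* = 54 − 50 = 4.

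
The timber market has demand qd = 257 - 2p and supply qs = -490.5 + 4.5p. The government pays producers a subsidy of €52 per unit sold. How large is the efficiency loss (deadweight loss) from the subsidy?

Deadweight loss = €1872

Pre-subsidy: 257 - 2p = -490.5 + 4.5p gives p* = 115, q* = 27.
With the subsidy, sellers receive ps = pb + 52 for each unit, where pb is the price buyers pay.
Supply in terms of pb becomes qs = -490.5 + 4.5(pb + 52) = -256.5 + 4.5pb. Setting this equal to demand: 257 - 2pb = -256.5 + 4.5pb, so pb = 79.
Sellers receive ps = 79 + 52 = 131; q' = 257 − 2·79 = 99.
The subsidy expands output by 99 − 27 = 72 past the efficient level; on those units the gap between marginal cost and willingness to pay runs from 0 up to 52.
DWL = ½ × 52 × 72 = 1872.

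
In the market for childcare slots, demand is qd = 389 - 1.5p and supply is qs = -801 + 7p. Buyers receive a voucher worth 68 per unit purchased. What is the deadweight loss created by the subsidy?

Pre-subsidy: 389 - 1.5p = -801 + 7p gives p* = 140, q* = 179.
With the rebate, buyers effectively pay pb = ps − 68, where ps is the price sellers receive.
Demand in terms of ps becomes qd = 389 − 1.5(ps − 68) = 491 - 1.5ps. Setting this equal to supply: 491 - 1.5ps = -801 + 7ps, so ps = 152.
Buyers pay pb = 152 − 68 = 84; q' = -801 + 7·152 = 263.
The subsidy expands output by 263 − 179 = 84 past the efficient level; on those units the gap between marginal cost and willingness to pay runs from 0 up to 68.
DWL = ½ × 68 × 84 = 2856.

Deadweight loss = 2856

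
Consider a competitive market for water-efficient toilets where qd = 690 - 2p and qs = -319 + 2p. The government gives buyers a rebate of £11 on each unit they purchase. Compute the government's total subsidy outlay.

Government cost = £2161.5

Pre-subsidy: 690 - 2p = -319 + 2p gives p* = 252.25, q* = 185.5.
With the rebate, buyers effectively pay pb = ps − 11, where ps is the price sellers receive.
Demand in terms of ps becomes qd = 690 − 2(ps − 11) = 712 - 2ps. Setting this equal to supply: 712 - 2ps = -319 + 2ps, so ps = 257.75.
Buyers pay pb = 257.75 − 11 = 246.75; q' = -319 + 2·257.75 = 196.5.
Government outlay = subsidy × quantity = 11 × 196.5 = 2161.5.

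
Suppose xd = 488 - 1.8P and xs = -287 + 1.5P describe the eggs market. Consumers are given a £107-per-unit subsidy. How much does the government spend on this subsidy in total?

Pre-subsidy: 488 - 1.8P = -287 + 1.5P gives P* = 7750/33, x* = 718/11.
With the rebate, buyers effectively pay Pb = Ps − 107, where Ps is the price sellers receive.
Demand in terms of Ps becomes xd = 488 − 1.8(Ps − 107) = 680.6 - 1.8Ps. Setting this equal to supply: 680.6 - 1.8Ps = -287 + 1.5Ps, so Ps = 9676/33.
Buyers pay Pb = 9676/33 − 107 = 6145/33; x' = -287 + 1.5·(9676/33) = 1681/11.
Government outlay = subsidy × quantity = 107 × 1681/11 = 179867/11.

Government cost = 179867/11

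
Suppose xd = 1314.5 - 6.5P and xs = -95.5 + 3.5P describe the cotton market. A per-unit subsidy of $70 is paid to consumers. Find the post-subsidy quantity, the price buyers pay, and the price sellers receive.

Pre-subsidy: 1314.5 - 6.5P = -95.5 + 3.5P gives P* = 141, x* = 398.
With the rebate, buyers effectively pay Pb = Ps − 70, where Ps is the price sellers receive.
Demand in terms of Ps becomes xd = 1314.5 − 6.5(Ps − 70) = 1769.5 - 6.5Ps. Setting this equal to supply: 1769.5 - 6.5Ps = -95.5 + 3.5Ps, so Ps = 186.5.
Buyers pay Pb = 186.5 − 70 = 116.5; x' = -95.5 + 3.5·186.5 = 557.25.

x' = 557.25; buyers pay $116.5; sellers receive $186.5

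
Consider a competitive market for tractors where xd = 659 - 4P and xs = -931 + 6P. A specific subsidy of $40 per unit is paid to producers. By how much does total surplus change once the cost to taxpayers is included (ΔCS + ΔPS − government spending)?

Pre-subsidy: 659 - 4P = -931 + 6P gives P* = 159, x* = 23.
With the subsidy, sellers receive Ps = Pb + 40 for each unit, where Pb is the price buyers pay.
Supply in terms of Pb becomes xs = -931 + 6(Pb + 40) = -691 + 6Pb. Setting this equal to demand: 659 - 4Pb = -691 + 6Pb, so Pb = 135.
Sellers receive Ps = 135 + 40 = 175; x' = 659 − 4·135 = 119.
ΔCS = ½(23 + 119)(159 − 135) = 1704; ΔPS = ½(23 + 119)(175 − 159) = 1136.
Government spending = 40 × 119 = 4760.
Net change = 1704 + 1136 − 4760 = -1920. The loss equals the DWL triangle ½·40·96.

Net change in total surplus = -$1920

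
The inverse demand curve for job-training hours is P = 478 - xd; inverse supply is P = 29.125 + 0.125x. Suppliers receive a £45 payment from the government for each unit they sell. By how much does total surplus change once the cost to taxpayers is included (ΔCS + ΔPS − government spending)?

Net change in total surplus = -£900

Pre-subsidy: 478 - x = 29.125 + 0.125x gives x* = 399 and P* = 79.
With the subsidy, sellers receive Ps = Pb + 45 for each unit, where Pb is the price buyers pay.
On the curves, Pb = 478 - x and Ps = 29.125 + 0.125x; the wedge Ps − Pb = 45 gives 29.125 + 0.125x − (478 - x) = 45, so x' = 439.
Then Pb = 478 − 1·439 = 39 and Ps = 29.125 + 0.125·439 = 84.
ΔCS = ½(399 + 439)(79 − 39) = 16760; ΔPS = ½(399 + 439)(84 − 79) = 2095.
Government spending = 45 × 439 = 19755.
Net change = 16760 + 2095 − 19755 = -900. The loss equals the DWL triangle ½·45·40.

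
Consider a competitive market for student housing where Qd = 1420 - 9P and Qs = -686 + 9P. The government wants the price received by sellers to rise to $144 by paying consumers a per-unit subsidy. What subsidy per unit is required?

Required subsidy s = $54 per unit

At a seller price of 144, quantity supplied is -686 + 9·144 = 610.
Buyers absorb 610 only when they pay Pb with 1420 − 9·Pb = 610, i.e. Pb = 90.
s = Ps − Pb = 144 − 90 = 54.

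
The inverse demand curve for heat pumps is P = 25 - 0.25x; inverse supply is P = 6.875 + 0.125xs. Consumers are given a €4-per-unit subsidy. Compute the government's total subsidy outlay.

Pre-subsidy: 25 - 0.25x = 6.875 + 0.125x gives x* = 145/3 and P* = 155/12.
With the rebate, buyers effectively pay Pb = Ps − 4, where Ps is the price sellers receive.
On the curves, Pb = 25 - 0.25x and Ps = 6.875 + 0.125x; the wedge Ps − Pb = 4 gives 6.875 + 0.125x − (25 - 0.25x) = 4, so x' = 59.
Then Pb = 25 − 0.25·59 = 10.25 and Ps = 6.875 + 0.125·59 = 14.25.
Government outlay = subsidy × quantity = 4 × 59 = 236.

Government cost = €236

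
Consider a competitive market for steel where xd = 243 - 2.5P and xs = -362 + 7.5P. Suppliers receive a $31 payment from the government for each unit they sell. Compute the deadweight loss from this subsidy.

Pre-subsidy: 243 - 2.5P = -362 + 7.5P gives P* = 60.5, x* = 91.75.
With the subsidy, sellers receive Ps = Pb + 31 for each unit, where Pb is the price buyers pay.
Supply in terms of Pb becomes xs = -362 + 7.5(Pb + 31) = -129.5 + 7.5Pb. Setting this equal to demand: 243 - 2.5Pb = -129.5 + 7.5Pb, so Pb = 37.25.
Sellers receive Ps = 37.25 + 31 = 68.25; x' = 243 − 2.5·37.25 = 149.875.
The subsidy expands output by 149.875 − 91.75 = 58.125 past the efficient level; on those units the gap between marginal cost and willingness to pay runs from 0 up to 31.
DWL = ½ × 31 × 58.125 = 900.9375.

Deadweight loss = $900.9375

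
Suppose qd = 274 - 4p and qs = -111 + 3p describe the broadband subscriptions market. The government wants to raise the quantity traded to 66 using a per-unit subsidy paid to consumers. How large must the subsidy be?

At q = 66, invert demand for the buyer price: pb = (274 − 66)/4 = 52; invert supply for the seller price: ps = (66 − (-111))/3 = 59.
The subsidy must fill the gap: s = ps − pb = 59 − 52 = 7.

Required subsidy s = 7 per unit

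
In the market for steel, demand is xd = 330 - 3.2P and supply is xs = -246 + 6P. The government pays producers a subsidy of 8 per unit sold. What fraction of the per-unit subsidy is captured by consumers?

Consumer share = 15/23

Pre-subsidy: 330 - 3.2P = -246 + 6P gives P* = 1440/23, x* = 2982/23.
With the subsidy, sellers receive Ps = Pb + 8 for each unit, where Pb is the price buyers pay.
Supply in terms of Pb becomes xs = -246 + 6(Pb + 8) = -198 + 6Pb. Setting this equal to demand: 330 - 3.2Pb = -198 + 6Pb, so Pb = 1320/23.
Sellers receive Ps = 1320/23 + 8 = 1504/23; x' = 330 − 3.2·(1320/23) = 3366/23.
Buyers' price falls by P* − Pb = 1440/23 − 1320/23 = 120/23; sellers' price rises by Ps − P* = 1504/23 − 1440/23 = 64/23.
So consumers capture (120/23)/8 = 15/23 of each unit of subsidy.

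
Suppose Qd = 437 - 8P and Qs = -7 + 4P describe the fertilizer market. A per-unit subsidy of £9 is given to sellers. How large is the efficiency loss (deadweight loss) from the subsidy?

Pre-subsidy: 437 - 8P = -7 + 4P gives P* = 37, Q* = 141.
With the subsidy, sellers receive Ps = Pb + 9 for each unit, where Pb is the price buyers pay.
Supply in terms of Pb becomes Qs = -7 + 4(Pb + 9) = 29 + 4Pb. Setting this equal to demand: 437 - 8Pb = 29 + 4Pb, so Pb = 34.
Sellers receive Ps = 34 + 9 = 43; Q' = 437 − 8·34 = 165.
The subsidy expands output by 165 − 141 = 24 past the efficient level; on those units the gap between marginal cost and willingness to pay runs from 0 up to 9.
DWL = ½ × 9 × 24 = 108.

Deadweight loss = £108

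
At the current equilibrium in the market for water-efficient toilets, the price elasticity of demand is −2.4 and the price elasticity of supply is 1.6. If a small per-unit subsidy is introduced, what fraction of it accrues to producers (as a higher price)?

For a small subsidy around the equilibrium, the benefit split depends on the relative slopes, which at a point are proportional to the elasticities.
Buyer share = εs/(εs + |εd|) = 1.6/(1.6 + 2.4) = 0.4; seller share = |εd|/(εs + |εd|) = 0.6.
So producers capture 0.6 of the subsidy.

Producer share = 0.6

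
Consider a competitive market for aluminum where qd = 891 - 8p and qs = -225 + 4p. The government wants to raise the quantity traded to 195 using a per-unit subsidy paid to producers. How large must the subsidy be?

At q = 195, invert demand for the buyer price: pb = (891 − 195)/8 = 87; invert supply for the seller price: ps = (195 − (-225))/4 = 105.
The subsidy must fill the gap: s = ps − pb = 105 − 87 = 18.

Required subsidy s = 18 per unit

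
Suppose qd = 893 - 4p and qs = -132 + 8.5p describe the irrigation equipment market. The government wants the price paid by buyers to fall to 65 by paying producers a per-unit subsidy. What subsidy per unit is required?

At a buyer price of 65, quantity demanded is 893 − 4·65 = 633.
Sellers supply 633 only when they receive ps with -132 + 8.5·ps = 633, i.e. ps = 90.
s = ps − pb = 90 − 65 = 25.

Required subsidy s = 25 per unit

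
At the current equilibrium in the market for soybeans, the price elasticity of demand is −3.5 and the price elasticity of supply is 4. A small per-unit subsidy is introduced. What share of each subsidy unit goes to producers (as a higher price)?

Producer share = 7/15

For a small subsidy around the equilibrium, the benefit split depends on the relative slopes, which at a point are proportional to the elasticities.
Buyer share = εs/(εs + |εd|) = 4/(4 + 3.5) = 8/15; seller share = |εd|/(εs + |εd|) = 7/15.
So producers capture 7/15 of the subsidy.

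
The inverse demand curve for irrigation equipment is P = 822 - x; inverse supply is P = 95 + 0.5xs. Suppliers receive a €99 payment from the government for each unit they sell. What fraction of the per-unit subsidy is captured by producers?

Producer share = 1/3

Pre-subsidy: 822 - x = 95 + 0.5x gives x* = 1454/3 and P* = 1012/3.
With the subsidy, sellers receive Ps = Pb + 99 for each unit, where Pb is the price buyers pay.
On the curves, Pb = 822 - x and Ps = 95 + 0.5x; the wedge Ps − Pb = 99 gives 95 + 0.5x − (822 - x) = 99, so x' = 1652/3.
Then Pb = 822 − 1·(1652/3) = 814/3 and Ps = 95 + 0.5·(1652/3) = 1111/3.
Buyers' price falls by P* − Pb = 1012/3 − 814/3 = 66; sellers' price rises by Ps − P* = 1111/3 − 1012/3 = 33.
So producers capture 33/99 = 1/3 of each unit of subsidy.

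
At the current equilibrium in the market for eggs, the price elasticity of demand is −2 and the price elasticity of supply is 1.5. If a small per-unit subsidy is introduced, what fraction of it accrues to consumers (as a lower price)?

For a small subsidy around the equilibrium, the benefit split depends on the relative slopes, which at a point are proportional to the elasticities.
Buyer share = εs/(εs + |εd|) = 1.5/(1.5 + 2) = 3/7; seller share = |εd|/(εs + |εd|) = 4/7.

Consumer share = 3/7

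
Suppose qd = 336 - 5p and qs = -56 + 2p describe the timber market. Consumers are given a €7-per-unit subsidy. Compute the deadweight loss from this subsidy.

Pre-subsidy: 336 - 5p = -56 + 2p gives p* = 56, q* = 56.
With the rebate, buyers effectively pay pb = ps − 7, where ps is the price sellers receive.
Demand in terms of ps becomes qd = 336 − 5(ps − 7) = 371 - 5ps. Setting this equal to supply: 371 - 5ps = -56 + 2ps, so ps = 61.
Buyers pay pb = 61 − 7 = 54; q' = -56 + 2·61 = 66.
The subsidy expands output by 66 − 56 = 10 past the efficient level; on those units the gap between marginal cost and willingness to pay runs from 0 up to 7.
DWL = ½ × 7 × 10 = 35.

Deadweight loss = €35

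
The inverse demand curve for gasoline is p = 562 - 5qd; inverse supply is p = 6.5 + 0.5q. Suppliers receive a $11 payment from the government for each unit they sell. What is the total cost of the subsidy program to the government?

Pre-subsidy: 562 - 5q = 6.5 + 0.5q gives q* = 101 and p* = 57.
With the subsidy, sellers receive ps = pb + 11 for each unit, where pb is the price buyers pay.
On the curves, pb = 562 - 5q and ps = 6.5 + 0.5q; the wedge ps − pb = 11 gives 6.5 + 0.5q − (562 - 5q) = 11, so q' = 103.
Then pb = 562 − 5·103 = 47 and ps = 6.5 + 0.5·103 = 58.
Government outlay = subsidy × quantity = 11 × 103 = 1133.

Government cost = $1133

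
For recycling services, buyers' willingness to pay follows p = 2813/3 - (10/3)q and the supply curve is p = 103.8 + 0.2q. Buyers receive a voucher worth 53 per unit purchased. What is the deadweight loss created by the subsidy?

Deadweight loss = 397.5

Pre-subsidy: 2813/3 - (10/3)q = 103.8 + 0.2q gives q* = 236 and p* = 151.
With the rebate, buyers effectively pay pb = ps − 53, where ps is the price sellers receive.
On the curves, pb = 2813/3 - (10/3)q and ps = 103.8 + 0.2q; the wedge ps − pb = 53 gives 103.8 + 0.2q − (2813/3 - (10/3)q) = 53, so q' = 251.
Then pb = 2813/3 − (10/3)·251 = 101 and ps = 103.8 + 0.2·251 = 154.
The subsidy expands output by 251 − 236 = 15 past the efficient level; on those units the gap between marginal cost and willingness to pay runs from 0 up to 53.
DWL = ½ × 53 × 15 = 397.5.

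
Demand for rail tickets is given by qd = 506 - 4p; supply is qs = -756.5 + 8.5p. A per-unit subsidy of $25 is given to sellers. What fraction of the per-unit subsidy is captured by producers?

Producer share = 0.32

Pre-subsidy: 506 - 4p = -756.5 + 8.5p gives p* = 101, q* = 102.
With the subsidy, sellers receive ps = pb + 25 for each unit, where pb is the price buyers pay.
Supply in terms of pb becomes qs = -756.5 + 8.5(pb + 25) = -544 + 8.5pb. Setting this equal to demand: 506 - 4pb = -544 + 8.5pb, so pb = 84.
Sellers receive ps = 84 + 25 = 109; q' = 506 − 4·84 = 170.
Buyers' price falls by p* − pb = 101 − 84 = 17; sellers' price rises by ps − p* = 109 − 101 = 8.
So producers capture 8/25 = 0.32 of each unit of subsidy.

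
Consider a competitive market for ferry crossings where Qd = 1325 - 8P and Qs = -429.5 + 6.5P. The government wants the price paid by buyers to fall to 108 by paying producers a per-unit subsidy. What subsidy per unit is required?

At a buyer price of 108, quantity demanded is 1325 − 8·108 = 461.
Sellers supply 461 only when they receive Ps with -429.5 + 6.5·Ps = 461, i.e. Ps = 137.
s = Ps − Pb = 137 − 108 = 29.

Required subsidy s = 29 per unit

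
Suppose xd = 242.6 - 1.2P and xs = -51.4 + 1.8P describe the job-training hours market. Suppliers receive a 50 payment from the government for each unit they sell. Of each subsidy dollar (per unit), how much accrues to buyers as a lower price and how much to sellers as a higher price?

Pre-subsidy: 242.6 - 1.2P = -51.4 + 1.8P gives P* = 98, x* = 125.
With the subsidy, sellers receive Ps = Pb + 50 for each unit, where Pb is the price buyers pay.
Supply in terms of Pb becomes xs = -51.4 + 1.8(Pb + 50) = 38.6 + 1.8Pb. Setting this equal to demand: 242.6 - 1.2Pb = 38.6 + 1.8Pb, so Pb = 68.
Sellers receive Ps = 68 + 50 = 118; x' = 242.6 − 1.2·68 = 161.
Buyers' price falls by P* − Pb = 98 − 68 = 30; sellers' price rises by Ps − P* = 118 − 98 = 20.

Buyers gain 30 per unit; sellers gain 20 per unit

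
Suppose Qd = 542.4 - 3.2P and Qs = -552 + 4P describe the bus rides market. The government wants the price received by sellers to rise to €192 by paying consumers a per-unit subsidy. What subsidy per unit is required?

Required subsidy s = €90 per unit

At a seller price of 192, quantity supplied is -552 + 4·192 = 216.
Buyers absorb 216 only when they pay Pb with 542.4 − 3.2·Pb = 216, i.e. Pb = 102.
s = Ps − Pb = 192 − 102 = 90.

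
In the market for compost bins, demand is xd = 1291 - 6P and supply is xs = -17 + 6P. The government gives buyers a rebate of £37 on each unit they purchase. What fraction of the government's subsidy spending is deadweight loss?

DWL / government spending = 111/1496

Pre-subsidy: 1291 - 6P = -17 + 6P gives P* = 109, x* = 637.
With the rebate, buyers effectively pay Pb = Ps − 37, where Ps is the price sellers receive.
Demand in terms of Ps becomes xd = 1291 − 6(Ps − 37) = 1513 - 6Ps. Setting this equal to supply: 1513 - 6Ps = -17 + 6Ps, so Ps = 127.5.
Buyers pay Pb = 127.5 − 37 = 90.5; x' = -17 + 6·127.5 = 748.
ΔCS = ½(637 + 748)(109 − 90.5) = 12811.25; ΔPS = ½(637 + 748)(127.5 − 109) = 12811.25.
Government spending = 37 × 748 = 27676.
DWL = ½ × 37 × (748 − 637) = 2053.5; fraction = 2053.5 / 27676 = 111/1496.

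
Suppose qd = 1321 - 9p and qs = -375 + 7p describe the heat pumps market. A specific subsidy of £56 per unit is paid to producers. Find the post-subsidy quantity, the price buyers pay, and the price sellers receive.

Pre-subsidy: 1321 - 9p = -375 + 7p gives p* = 106, q* = 367.
With the subsidy, sellers receive ps = pb + 56 for each unit, where pb is the price buyers pay.
Supply in terms of pb becomes qs = -375 + 7(pb + 56) = 17 + 7pb. Setting this equal to demand: 1321 - 9pb = 17 + 7pb, so pb = 81.5.
Sellers receive ps = 81.5 + 56 = 137.5; q' = 1321 − 9·81.5 = 587.5.

q' = 587.5; buyers pay £81.5; sellers receive £137.5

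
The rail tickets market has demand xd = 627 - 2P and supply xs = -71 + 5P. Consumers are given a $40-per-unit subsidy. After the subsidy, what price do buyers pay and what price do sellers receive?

Pre-subsidy: 627 - 2P = -71 + 5P gives P* = 698/7, x* = 2993/7.
With the rebate, buyers effectively pay Pb = Ps − 40, where Ps is the price sellers receive.
Demand in terms of Ps becomes xd = 627 − 2(Ps − 40) = 707 - 2Ps. Setting this equal to supply: 707 - 2Ps = -71 + 5Ps, so Ps = 778/7.
Buyers pay Pb = 778/7 − 40 = 498/7; x' = -71 + 5·(778/7) = 3393/7.

Buyers pay 498/7; sellers receive 778/7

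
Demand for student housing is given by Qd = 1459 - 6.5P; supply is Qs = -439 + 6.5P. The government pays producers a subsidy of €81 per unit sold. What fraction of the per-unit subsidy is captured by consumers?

Consumer share = 0.5

Pre-subsidy: 1459 - 6.5P = -439 + 6.5P gives P* = 146, Q* = 510.
With the subsidy, sellers receive Ps = Pb + 81 for each unit, where Pb is the price buyers pay.
Supply in terms of Pb becomes Qs = -439 + 6.5(Pb + 81) = 87.5 + 6.5Pb. Setting this equal to demand: 1459 - 6.5Pb = 87.5 + 6.5Pb, so Pb = 105.5.
Sellers receive Ps = 105.5 + 81 = 186.5; Q' = 1459 − 6.5·105.5 = 773.25.
Buyers' price falls by P* − Pb = 146 − 105.5 = 40.5; sellers' price rises by Ps − P* = 186.5 − 146 = 40.5.
So consumers capture 40.5/81 = 0.5 of each unit of subsidy.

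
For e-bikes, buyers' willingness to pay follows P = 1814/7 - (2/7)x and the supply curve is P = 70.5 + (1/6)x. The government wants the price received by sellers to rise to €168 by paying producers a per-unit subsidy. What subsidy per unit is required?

At a seller price of 168, quantity supplied is -423 + 6·168 = 585.
Buyers absorb 585 only when they pay Pb = 1814/7 − (2/7)·585 = 92.
s = Ps − Pb = 168 − 92 = 76.

Required subsidy s = €76 per unit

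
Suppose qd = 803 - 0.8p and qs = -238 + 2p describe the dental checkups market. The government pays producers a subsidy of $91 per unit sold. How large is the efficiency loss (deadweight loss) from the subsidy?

Deadweight loss = $2366

Pre-subsidy: 803 - 0.8p = -238 + 2p gives p* = 5205/14, q* = 3539/7.
With the subsidy, sellers receive ps = pb + 91 for each unit, where pb is the price buyers pay.
Supply in terms of pb becomes qs = -238 + 2(pb + 91) = -56 + 2pb. Setting this equal to demand: 803 - 0.8pb = -56 + 2pb, so pb = 4295/14.
Sellers receive ps = 4295/14 + 91 = 5569/14; q' = 803 − 0.8·(4295/14) = 3903/7.
The subsidy expands output by 3903/7 − 3539/7 = 52 past the efficient level; on those units the gap between marginal cost and willingness to pay runs from 0 up to 91.
DWL = ½ × 91 × 52 = 2366.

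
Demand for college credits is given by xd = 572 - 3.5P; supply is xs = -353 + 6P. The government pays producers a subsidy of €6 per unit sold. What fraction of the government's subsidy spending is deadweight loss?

DWL / government spending = 126/4645

Pre-subsidy: 572 - 3.5P = -353 + 6P gives P* = 1850/19, x* = 4393/19.
With the subsidy, sellers receive Ps = Pb + 6 for each unit, where Pb is the price buyers pay.
Supply in terms of Pb becomes xs = -353 + 6(Pb + 6) = -317 + 6Pb. Setting this equal to demand: 572 - 3.5Pb = -317 + 6Pb, so Pb = 1778/19.
Sellers receive Ps = 1778/19 + 6 = 1892/19; x' = 572 − 3.5·(1778/19) = 4645/19.
ΔCS = ½(4393/19 + 4645/19)(1850/19 − 1778/19) = 325368/361; ΔPS = ½(4393/19 + 4645/19)(1892/19 − 1850/19) = 189798/361.
Government spending = 6 × 4645/19 = 27870/19.
DWL = ½ × 6 × (4645/19 − 4393/19) = 756/19; fraction = (756/19) / (27870/19) = 126/4645.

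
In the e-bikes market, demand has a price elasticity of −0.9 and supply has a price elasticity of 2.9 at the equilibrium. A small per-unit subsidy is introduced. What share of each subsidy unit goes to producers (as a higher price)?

For a small subsidy around the equilibrium, the benefit split depends on the relative slopes, which at a point are proportional to the elasticities.
Buyer share = εs/(εs + |εd|) = 2.9/(2.9 + 0.9) = 29/38; seller share = |εd|/(εs + |εd|) = 9/38.
So producers capture 9/38 of the subsidy.

Producer share = 9/38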